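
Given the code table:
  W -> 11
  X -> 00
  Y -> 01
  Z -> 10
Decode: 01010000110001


Decoding:
01 -> Y
01 -> Y
00 -> X
00 -> X
11 -> W
00 -> X
01 -> Y


Result: YYXXWXY


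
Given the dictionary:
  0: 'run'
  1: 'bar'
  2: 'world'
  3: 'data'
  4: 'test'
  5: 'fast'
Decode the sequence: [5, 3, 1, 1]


Look up each index in the dictionary:
  5 -> 'fast'
  3 -> 'data'
  1 -> 'bar'
  1 -> 'bar'

Decoded: "fast data bar bar"


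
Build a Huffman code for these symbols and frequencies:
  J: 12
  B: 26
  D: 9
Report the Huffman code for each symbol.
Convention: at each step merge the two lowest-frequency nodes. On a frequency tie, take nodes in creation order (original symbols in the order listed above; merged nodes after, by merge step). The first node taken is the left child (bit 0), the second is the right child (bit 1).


Huffman tree construction:
Step 1: Merge D(9) + J(12) = 21
Step 2: Merge (D+J)(21) + B(26) = 47
Read each symbol's code off the tree from the root (left child = 0, right child = 1).

Codes:
  J: 01 (length 2)
  B: 1 (length 1)
  D: 00 (length 2)
Average code length: 68/47 = 1.4468 bits/symbol


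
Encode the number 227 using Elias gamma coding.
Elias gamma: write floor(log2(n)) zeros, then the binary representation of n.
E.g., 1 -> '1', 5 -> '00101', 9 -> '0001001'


num_bits = floor(log2(227)) + 1 = 8
leading_zeros = num_bits - 1 = 7
binary(227) = 11100011

Elias gamma(227) = '0000000' + '11100011' = 000000011100011 (15 bits)


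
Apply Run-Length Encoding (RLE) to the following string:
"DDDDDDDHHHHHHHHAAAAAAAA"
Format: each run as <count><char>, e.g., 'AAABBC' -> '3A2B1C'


Scanning runs left to right:
  i=0: run of 'D' x 7 -> '7D'
  i=7: run of 'H' x 8 -> '8H'
  i=15: run of 'A' x 8 -> '8A'

RLE = 7D8H8A


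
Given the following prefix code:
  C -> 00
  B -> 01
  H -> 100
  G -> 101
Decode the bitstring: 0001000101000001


Decoding step by step:
Bits 00 -> C
Bits 01 -> B
Bits 00 -> C
Bits 01 -> B
Bits 01 -> B
Bits 00 -> C
Bits 00 -> C
Bits 01 -> B


Decoded message: CBCBBCCB


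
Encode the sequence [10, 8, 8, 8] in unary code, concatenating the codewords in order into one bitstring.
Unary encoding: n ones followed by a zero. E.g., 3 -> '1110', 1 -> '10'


Encode each number as n ones followed by a terminating 0:
  10 -> 11111111110 (11 bits)
  8 -> 111111110 (9 bits)
  8 -> 111111110 (9 bits)
  8 -> 111111110 (9 bits)
Total length = 11 + 9 + 9 + 9 = 38 bits.

Unary([10, 8, 8, 8]) = 11111111110111111110111111110111111110 (38 bits)


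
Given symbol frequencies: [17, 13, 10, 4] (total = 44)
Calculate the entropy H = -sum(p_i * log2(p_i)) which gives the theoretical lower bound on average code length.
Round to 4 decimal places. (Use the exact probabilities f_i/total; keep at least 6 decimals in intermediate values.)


Per-symbol terms -p_i * log2(p_i) with p_i = f_i/44:
  p = 17/44 = 0.386364: log2(p) = -1.371969, -p*log2(p) = 0.530079
  p = 13/44 = 0.295455: log2(p) = -1.758992, -p*log2(p) = 0.519702
  p = 10/44 = 0.227273: log2(p) = -2.137504, -p*log2(p) = 0.485796
  p = 4/44 = 0.090909: log2(p) = -3.459432, -p*log2(p) = 0.314494
H = 0.530079 + 0.519702 + 0.485796 + 0.314494 = 1.850071

H = 1.8501 bits/symbol


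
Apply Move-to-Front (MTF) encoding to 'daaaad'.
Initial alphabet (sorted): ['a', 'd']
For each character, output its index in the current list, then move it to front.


MTF encoding:
'd': index 1 in ['a', 'd'] -> ['d', 'a']
'a': index 1 in ['d', 'a'] -> ['a', 'd']
'a': index 0 in ['a', 'd'] -> ['a', 'd']
'a': index 0 in ['a', 'd'] -> ['a', 'd']
'a': index 0 in ['a', 'd'] -> ['a', 'd']
'd': index 1 in ['a', 'd'] -> ['d', 'a']


Output: [1, 1, 0, 0, 0, 1]


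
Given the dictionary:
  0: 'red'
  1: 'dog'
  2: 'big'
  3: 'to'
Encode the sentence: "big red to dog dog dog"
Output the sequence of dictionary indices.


Look up each word in the dictionary:
  'big' -> 2
  'red' -> 0
  'to' -> 3
  'dog' -> 1
  'dog' -> 1
  'dog' -> 1

Encoded: [2, 0, 3, 1, 1, 1]


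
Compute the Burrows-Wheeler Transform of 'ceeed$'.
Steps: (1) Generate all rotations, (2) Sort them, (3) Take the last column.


Rotations (sorted):
  0: $ceeed -> last char: d
  1: ceeed$ -> last char: $
  2: d$ceee -> last char: e
  3: ed$cee -> last char: e
  4: eed$ce -> last char: e
  5: eeed$c -> last char: c


BWT = d$eeec


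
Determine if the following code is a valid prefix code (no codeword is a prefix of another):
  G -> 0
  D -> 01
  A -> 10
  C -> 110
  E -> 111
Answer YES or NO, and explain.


Checking each pair (does one codeword prefix another?):
  G='0' vs D='01': prefix -- VIOLATION

NO -- this is NOT a valid prefix code. G (0) is a prefix of D (01).


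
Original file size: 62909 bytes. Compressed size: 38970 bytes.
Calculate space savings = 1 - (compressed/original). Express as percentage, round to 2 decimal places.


ratio = compressed/original = 38970/62909 = 0.619466
savings = 1 - ratio = 1 - 0.619466 = 0.380534
as a percentage: 0.380534 * 100 = 38.05%

Space savings = 1 - 38970/62909 = 38.05%


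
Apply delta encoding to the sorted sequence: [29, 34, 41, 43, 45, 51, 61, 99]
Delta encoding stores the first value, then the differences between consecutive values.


First value: 29
Deltas:
  34 - 29 = 5
  41 - 34 = 7
  43 - 41 = 2
  45 - 43 = 2
  51 - 45 = 6
  61 - 51 = 10
  99 - 61 = 38


Delta encoded: [29, 5, 7, 2, 2, 6, 10, 38]


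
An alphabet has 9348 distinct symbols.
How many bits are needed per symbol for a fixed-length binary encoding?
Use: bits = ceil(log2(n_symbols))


log2(9348) = 13.1904
Bracket: 2^13 = 8192 < 9348 <= 2^14 = 16384
So ceil(log2(9348)) = 14

bits = ceil(log2(9348)) = ceil(13.1904) = 14 bits


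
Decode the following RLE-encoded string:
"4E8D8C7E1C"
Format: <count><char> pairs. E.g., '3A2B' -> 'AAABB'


Expanding each <count><char> pair:
  4E -> 'EEEE'
  8D -> 'DDDDDDDD'
  8C -> 'CCCCCCCC'
  7E -> 'EEEEEEE'
  1C -> 'C'

Decoded = EEEEDDDDDDDDCCCCCCCCEEEEEEEC


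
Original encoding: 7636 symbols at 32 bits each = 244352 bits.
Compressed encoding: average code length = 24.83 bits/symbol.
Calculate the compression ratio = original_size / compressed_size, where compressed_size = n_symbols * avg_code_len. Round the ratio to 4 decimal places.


original_size = n_symbols * orig_bits = 7636 * 32 = 244352 bits
compressed_size = n_symbols * avg_code_len = 7636 * 24.83 = 189601.88 bits
ratio = original_size / compressed_size = 244352 / 189601.88 = 1.2888

Compression ratio = 1.2888


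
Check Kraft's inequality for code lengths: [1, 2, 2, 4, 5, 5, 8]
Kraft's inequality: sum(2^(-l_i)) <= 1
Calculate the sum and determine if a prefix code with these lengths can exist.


Sum = 2^(-1) + 2^(-2) + 2^(-2) + 2^(-4) + 2^(-5) + 2^(-5) + 2^(-8)
    = 0.5 + 0.25 + 0.25 + 0.0625 + 0.03125 + 0.03125 + 0.00390625
    = 289/256 = 1.12890625
Since 1.12890625 > 1, Kraft's inequality is NOT satisfied.
A prefix code with these lengths CANNOT exist.

Kraft sum = 1.12890625. Not satisfied.


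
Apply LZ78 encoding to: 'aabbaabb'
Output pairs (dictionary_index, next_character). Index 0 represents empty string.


LZ78 encoding steps:
Dictionary: {0: ''}
Step 1: w='' (idx 0), next='a' -> output (0, 'a'), add 'a' as idx 1
Step 2: w='a' (idx 1), next='b' -> output (1, 'b'), add 'ab' as idx 2
Step 3: w='' (idx 0), next='b' -> output (0, 'b'), add 'b' as idx 3
Step 4: w='a' (idx 1), next='a' -> output (1, 'a'), add 'aa' as idx 4
Step 5: w='b' (idx 3), next='b' -> output (3, 'b'), add 'bb' as idx 5


Encoded: [(0, 'a'), (1, 'b'), (0, 'b'), (1, 'a'), (3, 'b')]


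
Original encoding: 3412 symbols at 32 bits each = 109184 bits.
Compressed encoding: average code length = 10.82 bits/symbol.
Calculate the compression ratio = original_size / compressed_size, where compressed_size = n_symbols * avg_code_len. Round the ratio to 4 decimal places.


original_size = n_symbols * orig_bits = 3412 * 32 = 109184 bits
compressed_size = n_symbols * avg_code_len = 3412 * 10.82 = 36917.84 bits
ratio = original_size / compressed_size = 109184 / 36917.84 = 2.9575

Compression ratio = 2.9575


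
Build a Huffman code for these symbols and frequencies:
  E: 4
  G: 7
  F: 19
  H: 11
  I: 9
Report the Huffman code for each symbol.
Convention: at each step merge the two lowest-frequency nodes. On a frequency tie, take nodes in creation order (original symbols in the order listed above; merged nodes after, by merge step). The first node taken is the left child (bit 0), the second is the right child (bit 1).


Huffman tree construction:
Step 1: Merge E(4) + G(7) = 11
Step 2: Merge I(9) + H(11) = 20
Step 3: Merge (E+G)(11) + F(19) = 30
Step 4: Merge (I+H)(20) + ((E+G)+F)(30) = 50
Read each symbol's code off the tree from the root (left child = 0, right child = 1).

Codes:
  E: 100 (length 3)
  G: 101 (length 3)
  F: 11 (length 2)
  H: 01 (length 2)
  I: 00 (length 2)
Average code length: 111/50 = 2.2200 bits/symbol


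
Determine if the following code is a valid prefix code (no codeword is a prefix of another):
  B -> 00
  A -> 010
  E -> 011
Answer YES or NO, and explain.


Checking each pair (does one codeword prefix another?):
  B='00' vs A='010': no prefix
  B='00' vs E='011': no prefix
  A='010' vs B='00': no prefix
  A='010' vs E='011': no prefix
  E='011' vs B='00': no prefix
  E='011' vs A='010': no prefix
No violation found over all pairs.

YES -- this is a valid prefix code. No codeword is a prefix of any other codeword.


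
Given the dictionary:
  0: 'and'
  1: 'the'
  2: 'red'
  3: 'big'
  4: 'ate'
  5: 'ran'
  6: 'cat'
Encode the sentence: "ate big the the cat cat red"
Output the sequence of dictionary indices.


Look up each word in the dictionary:
  'ate' -> 4
  'big' -> 3
  'the' -> 1
  'the' -> 1
  'cat' -> 6
  'cat' -> 6
  'red' -> 2

Encoded: [4, 3, 1, 1, 6, 6, 2]


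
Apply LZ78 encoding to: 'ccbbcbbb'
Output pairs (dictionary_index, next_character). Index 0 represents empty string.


LZ78 encoding steps:
Dictionary: {0: ''}
Step 1: w='' (idx 0), next='c' -> output (0, 'c'), add 'c' as idx 1
Step 2: w='c' (idx 1), next='b' -> output (1, 'b'), add 'cb' as idx 2
Step 3: w='' (idx 0), next='b' -> output (0, 'b'), add 'b' as idx 3
Step 4: w='cb' (idx 2), next='b' -> output (2, 'b'), add 'cbb' as idx 4
Step 5: w='b' (idx 3), end of input -> output (3, '')


Encoded: [(0, 'c'), (1, 'b'), (0, 'b'), (2, 'b'), (3, '')]


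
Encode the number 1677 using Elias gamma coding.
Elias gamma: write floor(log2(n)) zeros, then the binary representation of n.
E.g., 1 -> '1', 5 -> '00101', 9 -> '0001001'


num_bits = floor(log2(1677)) + 1 = 11
leading_zeros = num_bits - 1 = 10
binary(1677) = 11010001101

Elias gamma(1677) = '0000000000' + '11010001101' = 000000000011010001101 (21 bits)


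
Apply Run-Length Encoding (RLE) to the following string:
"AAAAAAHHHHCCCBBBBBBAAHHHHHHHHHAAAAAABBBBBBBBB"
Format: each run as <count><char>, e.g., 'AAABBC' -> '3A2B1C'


Scanning runs left to right:
  i=0: run of 'A' x 6 -> '6A'
  i=6: run of 'H' x 4 -> '4H'
  i=10: run of 'C' x 3 -> '3C'
  i=13: run of 'B' x 6 -> '6B'
  i=19: run of 'A' x 2 -> '2A'
  i=21: run of 'H' x 9 -> '9H'
  i=30: run of 'A' x 6 -> '6A'
  i=36: run of 'B' x 9 -> '9B'

RLE = 6A4H3C6B2A9H6A9B


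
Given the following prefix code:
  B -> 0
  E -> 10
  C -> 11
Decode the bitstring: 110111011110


Decoding step by step:
Bits 11 -> C
Bits 0 -> B
Bits 11 -> C
Bits 10 -> E
Bits 11 -> C
Bits 11 -> C
Bits 0 -> B


Decoded message: CBCECCB


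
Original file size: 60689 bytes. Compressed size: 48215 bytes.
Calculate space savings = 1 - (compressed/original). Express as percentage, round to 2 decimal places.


ratio = compressed/original = 48215/60689 = 0.79446
savings = 1 - ratio = 1 - 0.79446 = 0.20554
as a percentage: 0.20554 * 100 = 20.55%

Space savings = 1 - 48215/60689 = 20.55%


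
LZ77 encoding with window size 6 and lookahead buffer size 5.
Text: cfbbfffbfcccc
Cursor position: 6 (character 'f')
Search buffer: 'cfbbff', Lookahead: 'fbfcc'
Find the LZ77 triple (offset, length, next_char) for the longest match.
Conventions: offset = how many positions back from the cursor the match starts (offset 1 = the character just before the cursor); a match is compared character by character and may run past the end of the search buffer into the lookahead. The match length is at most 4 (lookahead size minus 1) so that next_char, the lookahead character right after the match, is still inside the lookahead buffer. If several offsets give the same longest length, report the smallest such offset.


Try each offset into the search buffer:
  offset=1 (pos 5, char 'f'): match length 1
  offset=2 (pos 4, char 'f'): match length 1
  offset=3 (pos 3, char 'b'): match length 0
  offset=4 (pos 2, char 'b'): match length 0
  offset=5 (pos 1, char 'f'): match length 2
  offset=6 (pos 0, char 'c'): match length 0
Longest match has length 2 at offset 5.
next_char = character at position 6 + 2 = 8 -> 'f'

Best match: offset=5, length=2 (matching 'fb' starting at position 1)
LZ77 triple: (5, 2, 'f')


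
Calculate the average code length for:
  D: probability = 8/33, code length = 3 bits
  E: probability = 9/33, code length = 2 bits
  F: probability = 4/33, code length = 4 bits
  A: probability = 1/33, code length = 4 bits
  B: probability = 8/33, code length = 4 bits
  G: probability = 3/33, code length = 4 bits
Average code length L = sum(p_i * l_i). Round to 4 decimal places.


Weighted contributions p_i * l_i:
  D: (8/33) * 3 = 24/33
  E: (9/33) * 2 = 18/33
  F: (4/33) * 4 = 16/33
  A: (1/33) * 4 = 4/33
  B: (8/33) * 4 = 32/33
  G: (3/33) * 4 = 12/33
Sum = (24 + 18 + 16 + 4 + 32 + 12)/33 = 106/33

L = 106/33 = 3.2121 bits/symbol


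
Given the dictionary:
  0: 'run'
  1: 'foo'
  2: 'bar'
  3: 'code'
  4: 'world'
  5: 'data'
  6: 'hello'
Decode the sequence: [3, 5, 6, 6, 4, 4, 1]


Look up each index in the dictionary:
  3 -> 'code'
  5 -> 'data'
  6 -> 'hello'
  6 -> 'hello'
  4 -> 'world'
  4 -> 'world'
  1 -> 'foo'

Decoded: "code data hello hello world world foo"


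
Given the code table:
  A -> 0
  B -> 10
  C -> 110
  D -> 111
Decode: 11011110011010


Decoding:
110 -> C
111 -> D
10 -> B
0 -> A
110 -> C
10 -> B


Result: CDBACB


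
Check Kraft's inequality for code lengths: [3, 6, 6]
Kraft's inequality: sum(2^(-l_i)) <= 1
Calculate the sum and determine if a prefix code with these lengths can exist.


Sum = 2^(-3) + 2^(-6) + 2^(-6)
    = 0.125 + 0.015625 + 0.015625
    = 10/64 = 0.15625
Since 0.15625 <= 1, Kraft's inequality IS satisfied.
A prefix code with these lengths CAN exist.

Kraft sum = 0.15625. Satisfied.


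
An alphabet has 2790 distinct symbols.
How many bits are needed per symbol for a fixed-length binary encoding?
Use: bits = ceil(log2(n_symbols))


log2(2790) = 11.446
Bracket: 2^11 = 2048 < 2790 <= 2^12 = 4096
So ceil(log2(2790)) = 12

bits = ceil(log2(2790)) = ceil(11.446) = 12 bits


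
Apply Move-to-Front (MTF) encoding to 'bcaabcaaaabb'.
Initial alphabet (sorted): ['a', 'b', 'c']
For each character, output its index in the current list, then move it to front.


MTF encoding:
'b': index 1 in ['a', 'b', 'c'] -> ['b', 'a', 'c']
'c': index 2 in ['b', 'a', 'c'] -> ['c', 'b', 'a']
'a': index 2 in ['c', 'b', 'a'] -> ['a', 'c', 'b']
'a': index 0 in ['a', 'c', 'b'] -> ['a', 'c', 'b']
'b': index 2 in ['a', 'c', 'b'] -> ['b', 'a', 'c']
'c': index 2 in ['b', 'a', 'c'] -> ['c', 'b', 'a']
'a': index 2 in ['c', 'b', 'a'] -> ['a', 'c', 'b']
'a': index 0 in ['a', 'c', 'b'] -> ['a', 'c', 'b']
'a': index 0 in ['a', 'c', 'b'] -> ['a', 'c', 'b']
'a': index 0 in ['a', 'c', 'b'] -> ['a', 'c', 'b']
'b': index 2 in ['a', 'c', 'b'] -> ['b', 'a', 'c']
'b': index 0 in ['b', 'a', 'c'] -> ['b', 'a', 'c']


Output: [1, 2, 2, 0, 2, 2, 2, 0, 0, 0, 2, 0]


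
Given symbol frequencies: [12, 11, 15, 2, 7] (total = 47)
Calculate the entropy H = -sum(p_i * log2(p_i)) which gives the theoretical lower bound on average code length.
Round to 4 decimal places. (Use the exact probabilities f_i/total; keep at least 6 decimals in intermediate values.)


Per-symbol terms -p_i * log2(p_i) with p_i = f_i/47:
  p = 12/47 = 0.255319: log2(p) = -1.969626, -p*log2(p) = 0.502883
  p = 11/47 = 0.234043: log2(p) = -2.095157, -p*log2(p) = 0.490356
  p = 15/47 = 0.319149: log2(p) = -1.647698, -p*log2(p) = 0.525861
  p = 2/47 = 0.042553: log2(p) = -4.554589, -p*log2(p) = 0.193812
  p = 7/47 = 0.148936: log2(p) = -2.747234, -p*log2(p) = 0.409163
H = 0.502883 + 0.490356 + 0.525861 + 0.193812 + 0.409163 = 2.122075

H = 2.1221 bits/symbol


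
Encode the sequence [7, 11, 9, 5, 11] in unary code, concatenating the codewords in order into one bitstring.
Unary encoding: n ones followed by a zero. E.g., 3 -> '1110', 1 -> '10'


Encode each number as n ones followed by a terminating 0:
  7 -> 11111110 (8 bits)
  11 -> 111111111110 (12 bits)
  9 -> 1111111110 (10 bits)
  5 -> 111110 (6 bits)
  11 -> 111111111110 (12 bits)
Total length = 8 + 12 + 10 + 6 + 12 = 48 bits.

Unary([7, 11, 9, 5, 11]) = 111111101111111111101111111110111110111111111110 (48 bits)


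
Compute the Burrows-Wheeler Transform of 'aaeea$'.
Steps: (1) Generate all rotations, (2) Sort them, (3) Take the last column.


Rotations (sorted):
  0: $aaeea -> last char: a
  1: a$aaee -> last char: e
  2: aaeea$ -> last char: $
  3: aeea$a -> last char: a
  4: ea$aae -> last char: e
  5: eea$aa -> last char: a


BWT = ae$aea


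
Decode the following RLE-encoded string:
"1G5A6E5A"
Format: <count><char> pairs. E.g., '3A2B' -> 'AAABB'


Expanding each <count><char> pair:
  1G -> 'G'
  5A -> 'AAAAA'
  6E -> 'EEEEEE'
  5A -> 'AAAAA'

Decoded = GAAAAAEEEEEEAAAAA


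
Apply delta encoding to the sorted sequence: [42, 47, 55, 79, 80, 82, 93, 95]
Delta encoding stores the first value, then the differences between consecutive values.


First value: 42
Deltas:
  47 - 42 = 5
  55 - 47 = 8
  79 - 55 = 24
  80 - 79 = 1
  82 - 80 = 2
  93 - 82 = 11
  95 - 93 = 2


Delta encoded: [42, 5, 8, 24, 1, 2, 11, 2]


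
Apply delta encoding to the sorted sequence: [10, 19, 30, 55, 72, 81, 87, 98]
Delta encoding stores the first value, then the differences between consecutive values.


First value: 10
Deltas:
  19 - 10 = 9
  30 - 19 = 11
  55 - 30 = 25
  72 - 55 = 17
  81 - 72 = 9
  87 - 81 = 6
  98 - 87 = 11


Delta encoded: [10, 9, 11, 25, 17, 9, 6, 11]


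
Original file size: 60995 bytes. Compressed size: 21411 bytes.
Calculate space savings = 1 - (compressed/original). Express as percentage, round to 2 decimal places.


ratio = compressed/original = 21411/60995 = 0.351029
savings = 1 - ratio = 1 - 0.351029 = 0.648971
as a percentage: 0.648971 * 100 = 64.9%

Space savings = 1 - 21411/60995 = 64.9%


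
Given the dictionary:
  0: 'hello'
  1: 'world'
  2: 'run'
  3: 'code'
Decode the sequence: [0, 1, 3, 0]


Look up each index in the dictionary:
  0 -> 'hello'
  1 -> 'world'
  3 -> 'code'
  0 -> 'hello'

Decoded: "hello world code hello"


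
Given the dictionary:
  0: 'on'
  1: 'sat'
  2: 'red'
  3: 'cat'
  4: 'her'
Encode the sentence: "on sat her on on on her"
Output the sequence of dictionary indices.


Look up each word in the dictionary:
  'on' -> 0
  'sat' -> 1
  'her' -> 4
  'on' -> 0
  'on' -> 0
  'on' -> 0
  'her' -> 4

Encoded: [0, 1, 4, 0, 0, 0, 4]


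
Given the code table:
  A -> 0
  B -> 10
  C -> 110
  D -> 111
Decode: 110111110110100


Decoding:
110 -> C
111 -> D
110 -> C
110 -> C
10 -> B
0 -> A


Result: CDCCBA


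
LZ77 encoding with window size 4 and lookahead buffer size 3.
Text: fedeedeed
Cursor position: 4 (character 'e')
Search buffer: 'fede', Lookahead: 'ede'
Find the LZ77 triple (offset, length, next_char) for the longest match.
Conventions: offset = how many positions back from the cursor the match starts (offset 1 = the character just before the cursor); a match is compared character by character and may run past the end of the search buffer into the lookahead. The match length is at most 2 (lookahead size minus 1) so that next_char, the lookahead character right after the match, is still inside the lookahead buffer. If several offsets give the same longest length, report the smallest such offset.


Try each offset into the search buffer:
  offset=1 (pos 3, char 'e'): match length 1
  offset=2 (pos 2, char 'd'): match length 0
  offset=3 (pos 1, char 'e'): match length 2
  offset=4 (pos 0, char 'f'): match length 0
Longest match has length 2 at offset 3.
next_char = character at position 4 + 2 = 6 -> 'e'

Best match: offset=3, length=2 (matching 'ed' starting at position 1)
LZ77 triple: (3, 2, 'e')


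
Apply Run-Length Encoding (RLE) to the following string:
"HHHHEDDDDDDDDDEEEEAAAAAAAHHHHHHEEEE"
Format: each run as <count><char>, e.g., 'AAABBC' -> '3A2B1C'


Scanning runs left to right:
  i=0: run of 'H' x 4 -> '4H'
  i=4: run of 'E' x 1 -> '1E'
  i=5: run of 'D' x 9 -> '9D'
  i=14: run of 'E' x 4 -> '4E'
  i=18: run of 'A' x 7 -> '7A'
  i=25: run of 'H' x 6 -> '6H'
  i=31: run of 'E' x 4 -> '4E'

RLE = 4H1E9D4E7A6H4E


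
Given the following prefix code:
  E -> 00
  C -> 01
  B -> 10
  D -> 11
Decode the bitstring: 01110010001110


Decoding step by step:
Bits 01 -> C
Bits 11 -> D
Bits 00 -> E
Bits 10 -> B
Bits 00 -> E
Bits 11 -> D
Bits 10 -> B


Decoded message: CDEBEDB


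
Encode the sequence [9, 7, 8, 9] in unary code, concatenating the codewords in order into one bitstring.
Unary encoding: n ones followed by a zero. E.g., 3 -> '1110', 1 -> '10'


Encode each number as n ones followed by a terminating 0:
  9 -> 1111111110 (10 bits)
  7 -> 11111110 (8 bits)
  8 -> 111111110 (9 bits)
  9 -> 1111111110 (10 bits)
Total length = 10 + 8 + 9 + 10 = 37 bits.

Unary([9, 7, 8, 9]) = 1111111110111111101111111101111111110 (37 bits)


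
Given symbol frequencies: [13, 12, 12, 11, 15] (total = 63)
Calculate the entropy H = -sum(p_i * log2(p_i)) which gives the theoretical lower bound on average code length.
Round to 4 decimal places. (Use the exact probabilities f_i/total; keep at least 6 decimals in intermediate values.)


Per-symbol terms -p_i * log2(p_i) with p_i = f_i/63:
  p = 13/63 = 0.206349: log2(p) = -2.276840, -p*log2(p) = 0.469824
  p = 12/63 = 0.190476: log2(p) = -2.392317, -p*log2(p) = 0.455680
  p = 12/63 = 0.190476: log2(p) = -2.392317, -p*log2(p) = 0.455680
  p = 11/63 = 0.174603: log2(p) = -2.517848, -p*log2(p) = 0.439624
  p = 15/63 = 0.238095: log2(p) = -2.070389, -p*log2(p) = 0.492950
H = 0.469824 + 0.455680 + 0.455680 + 0.439624 + 0.492950 = 2.313758

H = 2.3138 bits/symbol


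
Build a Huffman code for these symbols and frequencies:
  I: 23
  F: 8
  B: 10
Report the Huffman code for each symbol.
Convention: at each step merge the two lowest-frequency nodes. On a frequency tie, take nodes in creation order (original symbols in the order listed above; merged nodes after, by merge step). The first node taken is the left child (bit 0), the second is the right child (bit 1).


Huffman tree construction:
Step 1: Merge F(8) + B(10) = 18
Step 2: Merge (F+B)(18) + I(23) = 41
Read each symbol's code off the tree from the root (left child = 0, right child = 1).

Codes:
  I: 1 (length 1)
  F: 00 (length 2)
  B: 01 (length 2)
Average code length: 59/41 = 1.4390 bits/symbol


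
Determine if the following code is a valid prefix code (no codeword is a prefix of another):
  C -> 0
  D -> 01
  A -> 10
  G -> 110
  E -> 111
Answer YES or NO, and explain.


Checking each pair (does one codeword prefix another?):
  C='0' vs D='01': prefix -- VIOLATION

NO -- this is NOT a valid prefix code. C (0) is a prefix of D (01).


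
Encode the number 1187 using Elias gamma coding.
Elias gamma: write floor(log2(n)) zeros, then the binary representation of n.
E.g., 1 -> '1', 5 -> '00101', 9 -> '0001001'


num_bits = floor(log2(1187)) + 1 = 11
leading_zeros = num_bits - 1 = 10
binary(1187) = 10010100011

Elias gamma(1187) = '0000000000' + '10010100011' = 000000000010010100011 (21 bits)


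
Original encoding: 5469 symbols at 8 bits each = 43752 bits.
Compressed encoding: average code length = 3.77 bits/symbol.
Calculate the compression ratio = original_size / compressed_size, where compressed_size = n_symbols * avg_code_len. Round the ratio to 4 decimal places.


original_size = n_symbols * orig_bits = 5469 * 8 = 43752 bits
compressed_size = n_symbols * avg_code_len = 5469 * 3.77 = 20618.13 bits
ratio = original_size / compressed_size = 43752 / 20618.13 = 2.122

Compression ratio = 2.122


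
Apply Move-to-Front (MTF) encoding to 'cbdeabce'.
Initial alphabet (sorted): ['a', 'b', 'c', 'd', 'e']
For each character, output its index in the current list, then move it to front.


MTF encoding:
'c': index 2 in ['a', 'b', 'c', 'd', 'e'] -> ['c', 'a', 'b', 'd', 'e']
'b': index 2 in ['c', 'a', 'b', 'd', 'e'] -> ['b', 'c', 'a', 'd', 'e']
'd': index 3 in ['b', 'c', 'a', 'd', 'e'] -> ['d', 'b', 'c', 'a', 'e']
'e': index 4 in ['d', 'b', 'c', 'a', 'e'] -> ['e', 'd', 'b', 'c', 'a']
'a': index 4 in ['e', 'd', 'b', 'c', 'a'] -> ['a', 'e', 'd', 'b', 'c']
'b': index 3 in ['a', 'e', 'd', 'b', 'c'] -> ['b', 'a', 'e', 'd', 'c']
'c': index 4 in ['b', 'a', 'e', 'd', 'c'] -> ['c', 'b', 'a', 'e', 'd']
'e': index 3 in ['c', 'b', 'a', 'e', 'd'] -> ['e', 'c', 'b', 'a', 'd']


Output: [2, 2, 3, 4, 4, 3, 4, 3]


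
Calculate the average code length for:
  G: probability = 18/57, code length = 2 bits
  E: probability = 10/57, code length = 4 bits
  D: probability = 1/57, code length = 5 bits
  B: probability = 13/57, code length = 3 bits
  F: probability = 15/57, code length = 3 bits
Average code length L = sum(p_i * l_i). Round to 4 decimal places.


Weighted contributions p_i * l_i:
  G: (18/57) * 2 = 36/57
  E: (10/57) * 4 = 40/57
  D: (1/57) * 5 = 5/57
  B: (13/57) * 3 = 39/57
  F: (15/57) * 3 = 45/57
Sum = (36 + 40 + 5 + 39 + 45)/57 = 165/57

L = 165/57 = 2.8947 bits/symbol


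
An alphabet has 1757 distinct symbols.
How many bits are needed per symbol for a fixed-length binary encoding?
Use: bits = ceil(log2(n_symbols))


log2(1757) = 10.7789
Bracket: 2^10 = 1024 < 1757 <= 2^11 = 2048
So ceil(log2(1757)) = 11

bits = ceil(log2(1757)) = ceil(10.7789) = 11 bits


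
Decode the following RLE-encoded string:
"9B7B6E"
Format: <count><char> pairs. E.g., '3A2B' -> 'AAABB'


Expanding each <count><char> pair:
  9B -> 'BBBBBBBBB'
  7B -> 'BBBBBBB'
  6E -> 'EEEEEE'

Decoded = BBBBBBBBBBBBBBBBEEEEEE


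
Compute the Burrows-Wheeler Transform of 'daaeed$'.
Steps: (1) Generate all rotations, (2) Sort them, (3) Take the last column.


Rotations (sorted):
  0: $daaeed -> last char: d
  1: aaeed$d -> last char: d
  2: aeed$da -> last char: a
  3: d$daaee -> last char: e
  4: daaeed$ -> last char: $
  5: ed$daae -> last char: e
  6: eed$daa -> last char: a


BWT = ddae$ea


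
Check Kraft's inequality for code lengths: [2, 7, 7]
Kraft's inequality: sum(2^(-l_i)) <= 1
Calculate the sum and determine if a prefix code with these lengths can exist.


Sum = 2^(-2) + 2^(-7) + 2^(-7)
    = 0.25 + 0.0078125 + 0.0078125
    = 34/128 = 0.265625
Since 0.265625 <= 1, Kraft's inequality IS satisfied.
A prefix code with these lengths CAN exist.

Kraft sum = 0.265625. Satisfied.


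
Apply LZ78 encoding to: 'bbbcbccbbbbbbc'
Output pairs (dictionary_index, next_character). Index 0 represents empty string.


LZ78 encoding steps:
Dictionary: {0: ''}
Step 1: w='' (idx 0), next='b' -> output (0, 'b'), add 'b' as idx 1
Step 2: w='b' (idx 1), next='b' -> output (1, 'b'), add 'bb' as idx 2
Step 3: w='' (idx 0), next='c' -> output (0, 'c'), add 'c' as idx 3
Step 4: w='b' (idx 1), next='c' -> output (1, 'c'), add 'bc' as idx 4
Step 5: w='c' (idx 3), next='b' -> output (3, 'b'), add 'cb' as idx 5
Step 6: w='bb' (idx 2), next='b' -> output (2, 'b'), add 'bbb' as idx 6
Step 7: w='bb' (idx 2), next='c' -> output (2, 'c'), add 'bbc' as idx 7


Encoded: [(0, 'b'), (1, 'b'), (0, 'c'), (1, 'c'), (3, 'b'), (2, 'b'), (2, 'c')]


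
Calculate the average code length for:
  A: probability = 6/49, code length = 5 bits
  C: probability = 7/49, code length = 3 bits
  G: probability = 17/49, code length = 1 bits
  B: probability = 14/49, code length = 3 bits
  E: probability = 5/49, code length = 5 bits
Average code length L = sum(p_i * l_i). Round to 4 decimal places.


Weighted contributions p_i * l_i:
  A: (6/49) * 5 = 30/49
  C: (7/49) * 3 = 21/49
  G: (17/49) * 1 = 17/49
  B: (14/49) * 3 = 42/49
  E: (5/49) * 5 = 25/49
Sum = (30 + 21 + 17 + 42 + 25)/49 = 135/49

L = 135/49 = 2.7551 bits/symbol


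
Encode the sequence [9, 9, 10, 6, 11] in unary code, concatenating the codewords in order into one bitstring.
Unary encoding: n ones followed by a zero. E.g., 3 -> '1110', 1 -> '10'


Encode each number as n ones followed by a terminating 0:
  9 -> 1111111110 (10 bits)
  9 -> 1111111110 (10 bits)
  10 -> 11111111110 (11 bits)
  6 -> 1111110 (7 bits)
  11 -> 111111111110 (12 bits)
Total length = 10 + 10 + 11 + 7 + 12 = 50 bits.

Unary([9, 9, 10, 6, 11]) = 11111111101111111110111111111101111110111111111110 (50 bits)


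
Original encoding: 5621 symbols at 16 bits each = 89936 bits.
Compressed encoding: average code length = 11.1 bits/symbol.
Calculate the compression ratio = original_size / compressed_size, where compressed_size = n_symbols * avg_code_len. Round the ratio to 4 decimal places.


original_size = n_symbols * orig_bits = 5621 * 16 = 89936 bits
compressed_size = n_symbols * avg_code_len = 5621 * 11.1 = 62393.1 bits
ratio = original_size / compressed_size = 89936 / 62393.1 = 1.4414

Compression ratio = 1.4414


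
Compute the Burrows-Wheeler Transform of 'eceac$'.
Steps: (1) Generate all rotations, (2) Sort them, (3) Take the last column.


Rotations (sorted):
  0: $eceac -> last char: c
  1: ac$ece -> last char: e
  2: c$ecea -> last char: a
  3: ceac$e -> last char: e
  4: eac$ec -> last char: c
  5: eceac$ -> last char: $


BWT = ceaec$


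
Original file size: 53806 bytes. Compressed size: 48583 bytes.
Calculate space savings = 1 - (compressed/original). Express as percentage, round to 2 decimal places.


ratio = compressed/original = 48583/53806 = 0.902929
savings = 1 - ratio = 1 - 0.902929 = 0.097071
as a percentage: 0.097071 * 100 = 9.71%

Space savings = 1 - 48583/53806 = 9.71%


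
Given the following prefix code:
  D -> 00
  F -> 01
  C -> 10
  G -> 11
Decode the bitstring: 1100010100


Decoding step by step:
Bits 11 -> G
Bits 00 -> D
Bits 01 -> F
Bits 01 -> F
Bits 00 -> D


Decoded message: GDFFD


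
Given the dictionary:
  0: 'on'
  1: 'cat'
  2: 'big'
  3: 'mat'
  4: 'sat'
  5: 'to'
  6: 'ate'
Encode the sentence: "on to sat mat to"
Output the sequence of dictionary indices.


Look up each word in the dictionary:
  'on' -> 0
  'to' -> 5
  'sat' -> 4
  'mat' -> 3
  'to' -> 5

Encoded: [0, 5, 4, 3, 5]


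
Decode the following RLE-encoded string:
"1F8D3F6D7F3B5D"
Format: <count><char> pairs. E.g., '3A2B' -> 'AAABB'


Expanding each <count><char> pair:
  1F -> 'F'
  8D -> 'DDDDDDDD'
  3F -> 'FFF'
  6D -> 'DDDDDD'
  7F -> 'FFFFFFF'
  3B -> 'BBB'
  5D -> 'DDDDD'

Decoded = FDDDDDDDDFFFDDDDDDFFFFFFFBBBDDDDD


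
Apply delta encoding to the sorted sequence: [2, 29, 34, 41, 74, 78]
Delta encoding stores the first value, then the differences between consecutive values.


First value: 2
Deltas:
  29 - 2 = 27
  34 - 29 = 5
  41 - 34 = 7
  74 - 41 = 33
  78 - 74 = 4


Delta encoded: [2, 27, 5, 7, 33, 4]


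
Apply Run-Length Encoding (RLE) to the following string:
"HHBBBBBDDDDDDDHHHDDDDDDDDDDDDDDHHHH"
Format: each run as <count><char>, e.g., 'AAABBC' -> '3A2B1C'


Scanning runs left to right:
  i=0: run of 'H' x 2 -> '2H'
  i=2: run of 'B' x 5 -> '5B'
  i=7: run of 'D' x 7 -> '7D'
  i=14: run of 'H' x 3 -> '3H'
  i=17: run of 'D' x 14 -> '14D'
  i=31: run of 'H' x 4 -> '4H'

RLE = 2H5B7D3H14D4H


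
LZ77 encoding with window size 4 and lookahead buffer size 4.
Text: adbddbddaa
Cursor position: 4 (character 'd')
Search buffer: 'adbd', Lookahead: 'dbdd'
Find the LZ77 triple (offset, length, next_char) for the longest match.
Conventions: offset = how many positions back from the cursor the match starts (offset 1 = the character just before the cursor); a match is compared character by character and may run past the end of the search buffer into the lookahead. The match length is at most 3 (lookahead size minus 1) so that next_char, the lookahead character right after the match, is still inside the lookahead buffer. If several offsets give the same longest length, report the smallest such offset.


Try each offset into the search buffer:
  offset=1 (pos 3, char 'd'): match length 1
  offset=2 (pos 2, char 'b'): match length 0
  offset=3 (pos 1, char 'd'): match length 3
  offset=4 (pos 0, char 'a'): match length 0
Longest match has length 3 at offset 3.
next_char = character at position 4 + 3 = 7 -> 'd'

Best match: offset=3, length=3 (matching 'dbd' starting at position 1)
LZ77 triple: (3, 3, 'd')


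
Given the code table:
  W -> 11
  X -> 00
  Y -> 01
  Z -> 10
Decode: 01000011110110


Decoding:
01 -> Y
00 -> X
00 -> X
11 -> W
11 -> W
01 -> Y
10 -> Z


Result: YXXWWYZ


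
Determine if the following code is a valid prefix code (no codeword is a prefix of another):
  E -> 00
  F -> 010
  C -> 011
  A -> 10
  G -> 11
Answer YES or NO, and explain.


Checking each pair (does one codeword prefix another?):
  E='00' vs F='010': no prefix
  E='00' vs C='011': no prefix
  E='00' vs A='10': no prefix
  E='00' vs G='11': no prefix
  F='010' vs E='00': no prefix
  F='010' vs C='011': no prefix
  F='010' vs A='10': no prefix
  F='010' vs G='11': no prefix
  C='011' vs E='00': no prefix
  C='011' vs F='010': no prefix
  C='011' vs A='10': no prefix
  C='011' vs G='11': no prefix
  A='10' vs E='00': no prefix
  A='10' vs F='010': no prefix
  A='10' vs C='011': no prefix
  A='10' vs G='11': no prefix
  G='11' vs E='00': no prefix
  G='11' vs F='010': no prefix
  G='11' vs C='011': no prefix
  G='11' vs A='10': no prefix
No violation found over all pairs.

YES -- this is a valid prefix code. No codeword is a prefix of any other codeword.


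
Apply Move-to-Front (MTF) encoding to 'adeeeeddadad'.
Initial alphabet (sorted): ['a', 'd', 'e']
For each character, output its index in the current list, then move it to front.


MTF encoding:
'a': index 0 in ['a', 'd', 'e'] -> ['a', 'd', 'e']
'd': index 1 in ['a', 'd', 'e'] -> ['d', 'a', 'e']
'e': index 2 in ['d', 'a', 'e'] -> ['e', 'd', 'a']
'e': index 0 in ['e', 'd', 'a'] -> ['e', 'd', 'a']
'e': index 0 in ['e', 'd', 'a'] -> ['e', 'd', 'a']
'e': index 0 in ['e', 'd', 'a'] -> ['e', 'd', 'a']
'd': index 1 in ['e', 'd', 'a'] -> ['d', 'e', 'a']
'd': index 0 in ['d', 'e', 'a'] -> ['d', 'e', 'a']
'a': index 2 in ['d', 'e', 'a'] -> ['a', 'd', 'e']
'd': index 1 in ['a', 'd', 'e'] -> ['d', 'a', 'e']
'a': index 1 in ['d', 'a', 'e'] -> ['a', 'd', 'e']
'd': index 1 in ['a', 'd', 'e'] -> ['d', 'a', 'e']


Output: [0, 1, 2, 0, 0, 0, 1, 0, 2, 1, 1, 1]


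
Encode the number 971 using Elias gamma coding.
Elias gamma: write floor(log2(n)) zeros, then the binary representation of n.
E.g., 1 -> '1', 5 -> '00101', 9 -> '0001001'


num_bits = floor(log2(971)) + 1 = 10
leading_zeros = num_bits - 1 = 9
binary(971) = 1111001011

Elias gamma(971) = '000000000' + '1111001011' = 0000000001111001011 (19 bits)


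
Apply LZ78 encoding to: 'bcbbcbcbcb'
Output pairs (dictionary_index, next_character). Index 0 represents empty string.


LZ78 encoding steps:
Dictionary: {0: ''}
Step 1: w='' (idx 0), next='b' -> output (0, 'b'), add 'b' as idx 1
Step 2: w='' (idx 0), next='c' -> output (0, 'c'), add 'c' as idx 2
Step 3: w='b' (idx 1), next='b' -> output (1, 'b'), add 'bb' as idx 3
Step 4: w='c' (idx 2), next='b' -> output (2, 'b'), add 'cb' as idx 4
Step 5: w='cb' (idx 4), next='c' -> output (4, 'c'), add 'cbc' as idx 5
Step 6: w='b' (idx 1), end of input -> output (1, '')


Encoded: [(0, 'b'), (0, 'c'), (1, 'b'), (2, 'b'), (4, 'c'), (1, '')]


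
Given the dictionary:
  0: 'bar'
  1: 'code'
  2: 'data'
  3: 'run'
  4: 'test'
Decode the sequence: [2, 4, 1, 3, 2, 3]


Look up each index in the dictionary:
  2 -> 'data'
  4 -> 'test'
  1 -> 'code'
  3 -> 'run'
  2 -> 'data'
  3 -> 'run'

Decoded: "data test code run data run"


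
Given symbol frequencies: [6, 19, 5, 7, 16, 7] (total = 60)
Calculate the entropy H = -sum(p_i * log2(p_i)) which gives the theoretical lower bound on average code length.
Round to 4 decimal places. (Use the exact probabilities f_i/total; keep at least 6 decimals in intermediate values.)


Per-symbol terms -p_i * log2(p_i) with p_i = f_i/60:
  p = 6/60 = 0.100000: log2(p) = -3.321928, -p*log2(p) = 0.332193
  p = 19/60 = 0.316667: log2(p) = -1.658963, -p*log2(p) = 0.525338
  p = 5/60 = 0.083333: log2(p) = -3.584963, -p*log2(p) = 0.298747
  p = 7/60 = 0.116667: log2(p) = -3.099536, -p*log2(p) = 0.361612
  p = 16/60 = 0.266667: log2(p) = -1.906891, -p*log2(p) = 0.508504
  p = 7/60 = 0.116667: log2(p) = -3.099536, -p*log2(p) = 0.361612
H = 0.332193 + 0.525338 + 0.298747 + 0.361612 + 0.508504 + 0.361612 = 2.388006

H = 2.388 bits/symbol


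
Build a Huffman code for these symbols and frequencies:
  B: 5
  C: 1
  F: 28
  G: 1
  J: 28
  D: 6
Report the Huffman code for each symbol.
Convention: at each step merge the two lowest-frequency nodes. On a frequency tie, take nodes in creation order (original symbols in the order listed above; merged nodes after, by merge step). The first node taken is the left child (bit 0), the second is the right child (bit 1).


Huffman tree construction:
Step 1: Merge C(1) + G(1) = 2
Step 2: Merge (C+G)(2) + B(5) = 7
Step 3: Merge D(6) + ((C+G)+B)(7) = 13
Step 4: Merge (D+((C+G)+B))(13) + F(28) = 41
Step 5: Merge J(28) + ((D+((C+G)+B))+F)(41) = 69
Read each symbol's code off the tree from the root (left child = 0, right child = 1).

Codes:
  B: 1011 (length 4)
  C: 10100 (length 5)
  F: 11 (length 2)
  G: 10101 (length 5)
  J: 0 (length 1)
  D: 100 (length 3)
Average code length: 132/69 = 1.9130 bits/symbol


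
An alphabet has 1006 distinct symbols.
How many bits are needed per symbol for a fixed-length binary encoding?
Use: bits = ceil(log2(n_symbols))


log2(1006) = 9.9744
Bracket: 2^9 = 512 < 1006 <= 2^10 = 1024
So ceil(log2(1006)) = 10

bits = ceil(log2(1006)) = ceil(9.9744) = 10 bits


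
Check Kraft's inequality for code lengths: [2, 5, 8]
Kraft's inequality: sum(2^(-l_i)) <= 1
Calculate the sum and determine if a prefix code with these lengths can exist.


Sum = 2^(-2) + 2^(-5) + 2^(-8)
    = 0.25 + 0.03125 + 0.00390625
    = 73/256 = 0.28515625
Since 0.28515625 <= 1, Kraft's inequality IS satisfied.
A prefix code with these lengths CAN exist.

Kraft sum = 0.28515625. Satisfied.


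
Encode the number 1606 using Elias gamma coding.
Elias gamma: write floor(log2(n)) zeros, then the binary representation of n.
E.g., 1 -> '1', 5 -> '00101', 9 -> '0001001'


num_bits = floor(log2(1606)) + 1 = 11
leading_zeros = num_bits - 1 = 10
binary(1606) = 11001000110

Elias gamma(1606) = '0000000000' + '11001000110' = 000000000011001000110 (21 bits)


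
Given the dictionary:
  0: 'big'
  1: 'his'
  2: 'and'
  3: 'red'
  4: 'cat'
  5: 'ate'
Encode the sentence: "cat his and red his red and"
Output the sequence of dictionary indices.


Look up each word in the dictionary:
  'cat' -> 4
  'his' -> 1
  'and' -> 2
  'red' -> 3
  'his' -> 1
  'red' -> 3
  'and' -> 2

Encoded: [4, 1, 2, 3, 1, 3, 2]


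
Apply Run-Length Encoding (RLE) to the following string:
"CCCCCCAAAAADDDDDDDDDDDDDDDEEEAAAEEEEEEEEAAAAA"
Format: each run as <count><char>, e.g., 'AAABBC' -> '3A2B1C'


Scanning runs left to right:
  i=0: run of 'C' x 6 -> '6C'
  i=6: run of 'A' x 5 -> '5A'
  i=11: run of 'D' x 15 -> '15D'
  i=26: run of 'E' x 3 -> '3E'
  i=29: run of 'A' x 3 -> '3A'
  i=32: run of 'E' x 8 -> '8E'
  i=40: run of 'A' x 5 -> '5A'

RLE = 6C5A15D3E3A8E5A


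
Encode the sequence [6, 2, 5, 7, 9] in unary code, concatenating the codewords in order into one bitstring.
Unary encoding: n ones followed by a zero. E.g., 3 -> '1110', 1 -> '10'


Encode each number as n ones followed by a terminating 0:
  6 -> 1111110 (7 bits)
  2 -> 110 (3 bits)
  5 -> 111110 (6 bits)
  7 -> 11111110 (8 bits)
  9 -> 1111111110 (10 bits)
Total length = 7 + 3 + 6 + 8 + 10 = 34 bits.

Unary([6, 2, 5, 7, 9]) = 1111110110111110111111101111111110 (34 bits)
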